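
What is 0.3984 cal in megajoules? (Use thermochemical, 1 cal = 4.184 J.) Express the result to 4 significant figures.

1 calorie = 4.18400e-6 MJ.
Thus 0.3984 × 4.18400e-6 ≈ 1.667e-6 MJ.

1.667e-6 megajoules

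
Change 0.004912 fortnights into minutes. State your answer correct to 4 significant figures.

99.03 min

1 fortnight = 20160.0 minutes.
So 0.004912 × 20160.0 ≈ 99.03 min.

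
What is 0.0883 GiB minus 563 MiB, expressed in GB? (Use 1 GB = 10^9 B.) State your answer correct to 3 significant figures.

-0.496 gigabytes

0.0883 GiB = 0.0948114 GB and 563 MiB = 0.590348 GB.
0.0948114 − 0.590348 ≈ -0.496 GB.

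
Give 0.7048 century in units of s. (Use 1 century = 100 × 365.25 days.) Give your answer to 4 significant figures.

1 century = 3.15576 × 10^9 s.
So 0.7048 × 3.15576 × 10^9 ≈ 2.224 × 10^9 s.

2.224 × 10^9 seconds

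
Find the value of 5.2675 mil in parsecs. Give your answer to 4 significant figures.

4.336 × 10^-21 parsecs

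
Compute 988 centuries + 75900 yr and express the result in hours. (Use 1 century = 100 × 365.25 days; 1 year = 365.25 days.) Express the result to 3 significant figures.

1.53e+9 h

988 century = 8.66081e+8 h and 75900 yr = 6.65339e+8 h.
8.66081e+8 + 6.65339e+8 ≈ 1.53e+9 h.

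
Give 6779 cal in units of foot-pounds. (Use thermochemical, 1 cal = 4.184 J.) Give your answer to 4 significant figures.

20920 ft·lbf

1 calorie = 3.08596 ft·lbf.
6779 × 3.08596 ≈ 20920 ft·lbf.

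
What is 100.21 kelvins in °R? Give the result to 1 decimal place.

°R = K × 9/5.
Applying the formula gives 180.4 °R.

180.4 °R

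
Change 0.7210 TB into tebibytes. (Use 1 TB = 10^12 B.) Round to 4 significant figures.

1 terabyte = 0.909495 tebibytes.
Then 0.7210 × 0.909495 ≈ 0.6557 TiB.

0.6557 TiB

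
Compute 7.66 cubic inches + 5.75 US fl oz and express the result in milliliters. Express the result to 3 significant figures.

296 mL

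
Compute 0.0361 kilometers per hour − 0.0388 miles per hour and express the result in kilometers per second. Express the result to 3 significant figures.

0.0361 km/h = 1.00278e-5 km/s and 0.0388 mph = 1.73452e-5 km/s.
1.00278e-5 − 1.73452e-5 ≈ -7.32e-6 km/s.

-7.32e-6 kilometers per second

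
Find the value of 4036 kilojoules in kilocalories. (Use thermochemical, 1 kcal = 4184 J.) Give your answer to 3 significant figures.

965 kcal

1 kilojoule = 0.239006 kilocalories.
So 4036 × 0.239006 ≈ 965 kcal.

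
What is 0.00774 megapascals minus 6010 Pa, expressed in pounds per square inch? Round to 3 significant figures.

0.00774 MPa = 1.12259 psi and 6010 Pa = 0.871677 psi.
1.12259 − 0.871677 ≈ 0.251 psi.

0.251 psi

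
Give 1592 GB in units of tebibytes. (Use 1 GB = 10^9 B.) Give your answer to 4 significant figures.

1 GB = 0.000909495 tebibytes.
Then 1592 × 0.000909495 ≈ 1.448 TiB.

1.448 TiB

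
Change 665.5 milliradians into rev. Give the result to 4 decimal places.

1 mrad = 0.000159155 revolutions.
665.5 × 0.000159155 ≈ 0.1059 rev.

0.1059 rev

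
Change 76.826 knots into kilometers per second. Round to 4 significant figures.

0.03952 km/s

1 knot = 0.000514444 km/s.
Thus 76.826 × 0.000514444 ≈ 0.03952 km/s.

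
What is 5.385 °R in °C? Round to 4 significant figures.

°R = (°C + 273.15) × 9/5.
Applying the formula gives -270.2 °C.

-270.2 degrees Celsius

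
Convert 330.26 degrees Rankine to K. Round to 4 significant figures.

°R = K × 9/5.
Applying the formula gives 183.5 K.

183.5 K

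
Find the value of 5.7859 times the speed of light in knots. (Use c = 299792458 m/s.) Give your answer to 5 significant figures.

1 speed of light = 5.82750 × 10^8 kn.
Thus 5.7859 × 5.82750 × 10^8 ≈ 3.3717 × 10^9 kn.

3.3717 × 10^9 kn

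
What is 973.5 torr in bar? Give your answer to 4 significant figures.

1 torr = 0.00133322 bar.
973.5 × 0.00133322 ≈ 1.298 bar.

1.298 bar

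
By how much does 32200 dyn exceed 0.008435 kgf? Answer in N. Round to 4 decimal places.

0.2393 N

32200 dyn = 0.322000 N and 0.008435 kgf = 0.0827191 N.
0.322000 − 0.0827191 ≈ 0.2393 N.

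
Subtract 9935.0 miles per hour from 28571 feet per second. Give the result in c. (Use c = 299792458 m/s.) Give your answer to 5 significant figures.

1.4234 × 10^-5 times the speed of light

28571 ft/s = 2.904823 × 10^-5 c and 9935.0 mph = 1.481472 × 10^-5 c.
2.904823 × 10^-5 − 1.481472 × 10^-5 ≈ 1.4234 × 10^-5 c.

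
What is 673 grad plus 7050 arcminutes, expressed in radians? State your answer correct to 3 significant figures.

673 grad = 10.5715 rad and 7050 arcmin = 2.05076 rad.
10.5715 + 2.05076 ≈ 12.6 rad.

12.6 rad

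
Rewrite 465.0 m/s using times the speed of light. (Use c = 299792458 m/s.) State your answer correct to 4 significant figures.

1.551e-6 times the speed of light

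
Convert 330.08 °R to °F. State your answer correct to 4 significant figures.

°R = °F + 459.67.
Applying the formula gives -129.6 °F.

-129.6 °F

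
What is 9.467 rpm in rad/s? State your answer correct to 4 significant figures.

1 revolution per minute = 0.104720 rad/s.
Then 9.467 × 0.104720 ≈ 0.9914 rad/s.

0.9914 rad/s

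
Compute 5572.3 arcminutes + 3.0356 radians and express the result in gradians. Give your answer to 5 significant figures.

5572.3 arcmin = 103.191 grad and 3.0356 rad = 193.252 grad.
103.191 + 193.252 ≈ 296.44 grad.

296.44 gradians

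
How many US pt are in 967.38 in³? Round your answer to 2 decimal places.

1 cubic inch = 0.0346320 US pt.
Thus 967.38 × 0.0346320 ≈ 33.50 US pt.

33.50 US pt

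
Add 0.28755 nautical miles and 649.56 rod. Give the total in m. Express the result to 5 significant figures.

0.28755 nmi = 532.543 m and 649.56 rod = 3266.77 m.
532.543 + 3266.77 ≈ 3799.3 m.

3799.3 meters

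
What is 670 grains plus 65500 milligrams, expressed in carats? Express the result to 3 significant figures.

670 gr = 217.076 ct and 65500 mg = 327.500 ct.
217.076 + 327.500 ≈ 545 ct.

545 carats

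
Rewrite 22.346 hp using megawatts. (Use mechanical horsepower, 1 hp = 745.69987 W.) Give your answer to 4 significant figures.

0.01666 MW

1 hp = 0.000745700 MW.
So 22.346 × 0.000745700 ≈ 0.01666 MW.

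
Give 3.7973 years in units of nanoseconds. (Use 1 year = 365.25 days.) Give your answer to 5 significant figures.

1.1983e+17 nanoseconds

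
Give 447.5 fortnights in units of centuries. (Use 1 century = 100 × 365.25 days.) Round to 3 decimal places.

0.172 century

1 fortnight = 0.000383299 centuries.
So 447.5 × 0.000383299 ≈ 0.172 century.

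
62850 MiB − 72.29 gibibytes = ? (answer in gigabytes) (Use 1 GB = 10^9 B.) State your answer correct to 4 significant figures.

-11.72 GB

62850 MiB = 65.9030 GB and 72.29 GiB = 77.6208 GB.
65.9030 − 77.6208 ≈ -11.72 GB.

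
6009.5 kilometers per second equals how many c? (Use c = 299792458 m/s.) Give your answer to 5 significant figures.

0.020046 times the speed of light

1 km/s = 3.33564e-6 c.
Thus 6009.5 × 3.33564e-6 ≈ 0.020046 c.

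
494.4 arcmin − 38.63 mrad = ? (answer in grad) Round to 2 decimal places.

6.70 grad

494.4 arcmin = 9.15556 grad and 38.63 mrad = 2.45926 grad.
9.15556 − 2.45926 ≈ 6.70 grad.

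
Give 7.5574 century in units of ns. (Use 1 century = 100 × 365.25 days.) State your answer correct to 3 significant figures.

1 century = 3.15576e+18 nanoseconds.
Then 7.5574 × 3.15576e+18 ≈ 2.38e+19 ns.

2.38e+19 nanoseconds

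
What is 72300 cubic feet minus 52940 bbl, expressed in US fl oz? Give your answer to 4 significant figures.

72300 ft³ = 6.92277 × 10^7 US fl oz and 52940 bbl = 2.84605 × 10^8 US fl oz.
6.92277 × 10^7 − 2.84605 × 10^8 ≈ -2.154 × 10^8 US fl oz.

-2.154 × 10^8 US fl oz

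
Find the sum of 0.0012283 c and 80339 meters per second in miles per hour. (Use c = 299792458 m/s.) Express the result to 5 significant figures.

1.0034e+6 mph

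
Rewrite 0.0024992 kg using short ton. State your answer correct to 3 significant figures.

1 kg = 0.00110231 short ton.
Then 0.0024992 × 0.00110231 ≈ 2.75e-6 short ton.

2.75e-6 short ton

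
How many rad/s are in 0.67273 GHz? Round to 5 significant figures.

1 GHz = 6.28319e+9 rad/s.
Then 0.67273 × 6.28319e+9 ≈ 4.2269e+9 rad/s.

4.2269e+9 rad/s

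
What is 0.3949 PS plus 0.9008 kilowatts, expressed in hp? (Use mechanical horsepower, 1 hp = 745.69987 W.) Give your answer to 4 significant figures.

1.597 hp

0.3949 PS = 0.389498 hp and 0.9008 kW = 1.20799 hp.
0.389498 + 1.20799 ≈ 1.597 hp.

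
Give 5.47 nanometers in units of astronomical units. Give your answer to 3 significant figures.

1 nm = 6.68459e-21 au.
Thus 5.47 × 6.68459e-21 ≈ 3.66e-20 au.

3.66e-20 astronomical units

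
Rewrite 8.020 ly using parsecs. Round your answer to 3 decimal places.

2.459 pc

1 light-year = 0.306601 pc.
Thus 8.020 × 0.306601 ≈ 2.459 pc.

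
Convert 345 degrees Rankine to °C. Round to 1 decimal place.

-81.5 °C

°R = (°C + 273.15) × 9/5.
Applying the formula gives -81.5 °C.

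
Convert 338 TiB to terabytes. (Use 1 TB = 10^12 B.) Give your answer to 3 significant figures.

372 TB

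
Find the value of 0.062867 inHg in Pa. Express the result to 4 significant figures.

212.9 Pa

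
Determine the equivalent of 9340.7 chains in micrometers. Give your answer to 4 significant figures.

1.879 × 10^11 micrometers

1 chain = 2.01168 × 10^7 μm.
9340.7 × 2.01168 × 10^7 ≈ 1.879 × 10^11 μm.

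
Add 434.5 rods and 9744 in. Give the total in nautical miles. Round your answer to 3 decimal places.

434.5 rod = 1.17991 nmi and 9744 in = 0.133638 nmi.
1.17991 + 0.133638 ≈ 1.314 nmi.

1.314 nautical miles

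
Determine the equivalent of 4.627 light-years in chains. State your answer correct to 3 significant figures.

1 light-year = 4.70290 × 10^14 chain.
Thus 4.627 × 4.70290 × 10^14 ≈ 2.18 × 10^15 chain.

2.18 × 10^15 chain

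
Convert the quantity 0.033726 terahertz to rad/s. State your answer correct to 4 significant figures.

1 THz = 6.28319 × 10^12 rad/s.
Then 0.033726 × 6.28319 × 10^12 ≈ 2.119 × 10^11 rad/s.

2.119 × 10^11 radians per second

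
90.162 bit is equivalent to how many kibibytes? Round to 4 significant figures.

1 bit = 0.000122070 kibibytes.
Then 90.162 × 0.000122070 ≈ 0.01101 KiB.

0.01101 kibibytes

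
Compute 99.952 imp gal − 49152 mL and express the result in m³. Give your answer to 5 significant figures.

99.952 imp gal = 0.454391 m³ and 49152 mL = 0.0491520 m³.
0.454391 − 0.0491520 ≈ 0.40524 m³.

0.40524 cubic meters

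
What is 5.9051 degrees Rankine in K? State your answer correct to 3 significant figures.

3.28 kelvins

°R = K × 9/5.
Applying the formula gives 3.28 K.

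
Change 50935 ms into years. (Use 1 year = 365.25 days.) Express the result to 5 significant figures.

1 millisecond = 3.16881e-11 years.
50935 × 3.16881e-11 ≈ 1.6140e-6 yr.

1.6140e-6 yr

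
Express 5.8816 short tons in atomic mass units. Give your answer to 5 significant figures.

1 short ton = 5.46319 × 10^29 atomic mass units.
So 5.8816 × 5.46319 × 10^29 ≈ 3.2132 × 10^30 u.

3.2132 × 10^30 atomic mass units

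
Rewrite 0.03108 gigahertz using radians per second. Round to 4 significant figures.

1.953 × 10^8 rad/s

1 gigahertz = 6.28319 × 10^9 radians per second.
Then 0.03108 × 6.28319 × 10^9 ≈ 1.953 × 10^8 rad/s.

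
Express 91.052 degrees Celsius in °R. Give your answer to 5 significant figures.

°R = (°C + 273.15) × 9/5.
Applying the formula gives 655.56 °R.

655.56 degrees Rankine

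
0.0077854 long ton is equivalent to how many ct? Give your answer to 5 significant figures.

39552 ct

1 long ton = 5.08023e+6 carats.
So 0.0077854 × 5.08023e+6 ≈ 39552 ct.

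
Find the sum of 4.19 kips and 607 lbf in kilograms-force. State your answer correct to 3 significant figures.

4.19 kip = 1900.55 kgf and 607 lbf = 275.331 kgf.
1900.55 + 275.331 ≈ 2180 kgf.

2180 kilograms-force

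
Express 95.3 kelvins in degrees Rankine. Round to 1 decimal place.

°R = K × 9/5.
Applying the formula gives 171.5 °R.

171.5 °R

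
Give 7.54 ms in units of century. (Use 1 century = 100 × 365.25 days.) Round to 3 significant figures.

1 millisecond = 3.16881 × 10^-13 century.
So 7.54 × 3.16881 × 10^-13 ≈ 2.39 × 10^-12 century.

2.39 × 10^-12 centuries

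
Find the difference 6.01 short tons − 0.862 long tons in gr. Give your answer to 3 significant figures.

7.06e+7 gr

6.01 short ton = 8.41400e+7 gr and 0.862 long ton = 1.35162e+7 gr.
8.41400e+7 − 1.35162e+7 ≈ 7.06e+7 gr.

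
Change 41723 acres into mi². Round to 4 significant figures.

1 acre = 0.00156250 mi².
Then 41723 × 0.00156250 ≈ 65.19 mi².

65.19 square miles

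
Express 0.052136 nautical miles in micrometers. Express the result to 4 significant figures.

1 nautical mile = 1.85200e+9 μm.
So 0.052136 × 1.85200e+9 ≈ 9.656e+7 μm.

9.656e+7 μm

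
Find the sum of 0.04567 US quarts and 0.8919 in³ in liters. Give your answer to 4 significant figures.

0.04567 US qt = 0.0432199 L and 0.8919 in³ = 0.0146156 L.
0.0432199 + 0.0146156 ≈ 0.05784 L.

0.05784 L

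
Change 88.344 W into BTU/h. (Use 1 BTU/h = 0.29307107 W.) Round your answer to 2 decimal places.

301.44 BTU per hour

1 watt = 3.41214 BTU/h.
Thus 88.344 × 3.41214 ≈ 301.44 BTU/h.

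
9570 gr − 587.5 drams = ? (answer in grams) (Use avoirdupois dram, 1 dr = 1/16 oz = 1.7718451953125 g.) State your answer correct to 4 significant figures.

-420.8 g

9570 gr = 620.126 g and 587.5 dr = 1040.96 g.
620.126 − 1040.96 ≈ -420.8 g.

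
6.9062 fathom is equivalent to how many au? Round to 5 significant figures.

8.4427 × 10^-11 astronomical units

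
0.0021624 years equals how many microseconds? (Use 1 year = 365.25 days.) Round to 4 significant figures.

1 yr = 3.15576 × 10^13 μs.
0.0021624 × 3.15576 × 10^13 ≈ 6.824 × 10^10 μs.

6.824 × 10^10 μs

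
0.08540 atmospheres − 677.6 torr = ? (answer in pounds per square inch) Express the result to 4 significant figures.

0.08540 atm = 1.25503 psi and 677.6 torr = 13.1026 psi.
1.25503 − 13.1026 ≈ -11.85 psi.

-11.85 psi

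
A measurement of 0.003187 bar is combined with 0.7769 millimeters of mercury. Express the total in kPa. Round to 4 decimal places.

0.4223 kPa

0.003187 bar = 0.318700 kPa and 0.7769 mmHg = 0.103578 kPa.
0.318700 + 0.103578 ≈ 0.4223 kPa.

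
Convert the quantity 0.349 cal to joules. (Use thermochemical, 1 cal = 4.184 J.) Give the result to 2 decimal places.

1 calorie = 4.18400 joules.
0.349 × 4.18400 ≈ 1.46 J.

1.46 J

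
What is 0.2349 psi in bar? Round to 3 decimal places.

0.016 bar

1 psi = 0.0689476 bar.
So 0.2349 × 0.0689476 ≈ 0.016 bar.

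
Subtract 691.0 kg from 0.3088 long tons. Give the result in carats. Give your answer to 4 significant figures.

0.3088 long ton = 1.56878 × 10^6 ct and 691.0 kg = 3.45500 × 10^6 ct.
1.56878 × 10^6 − 3.45500 × 10^6 ≈ -1.886 × 10^6 ct.

-1.886 × 10^6 carats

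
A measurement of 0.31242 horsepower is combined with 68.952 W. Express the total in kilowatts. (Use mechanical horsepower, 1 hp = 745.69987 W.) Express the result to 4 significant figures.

0.3019 kW

0.31242 hp = 0.232972 kW and 68.952 W = 0.0689520 kW.
0.232972 + 0.0689520 ≈ 0.3019 kW.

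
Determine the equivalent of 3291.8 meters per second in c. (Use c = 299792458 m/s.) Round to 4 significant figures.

1.098e-5 times the speed of light

1 m/s = 3.33564e-9 c.
So 3291.8 × 3.33564e-9 ≈ 1.098e-5 c.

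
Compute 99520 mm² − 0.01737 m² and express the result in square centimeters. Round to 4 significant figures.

821.5 cm²

99520 mm² = 995.200 cm² and 0.01737 m² = 173.700 cm².
995.200 − 173.700 ≈ 821.5 cm².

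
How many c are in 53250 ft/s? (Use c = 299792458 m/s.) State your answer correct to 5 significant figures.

1 ft/s = 1.01670 × 10^-9 c.
Then 53250 × 1.01670 × 10^-9 ≈ 5.4139 × 10^-5 c.

5.4139 × 10^-5 times the speed of light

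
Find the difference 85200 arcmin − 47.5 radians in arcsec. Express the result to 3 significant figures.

85200 arcmin = 5.11200 × 10^6 arcsec and 47.5 rad = 9.79758 × 10^6 arcsec.
5.11200 × 10^6 − 9.79758 × 10^6 ≈ -4.69 × 10^6 arcsec.

-4.69 × 10^6 arcseconds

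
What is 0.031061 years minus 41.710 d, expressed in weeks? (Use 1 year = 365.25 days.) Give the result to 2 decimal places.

0.031061 yr = 1.62072 wk and 41.710 d = 5.95857 wk.
1.62072 − 5.95857 ≈ -4.34 wk.

-4.34 wk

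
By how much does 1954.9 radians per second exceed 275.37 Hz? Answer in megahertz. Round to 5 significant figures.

1954.9 rad/s = 0.000311132 MHz and 275.37 Hz = 0.000275370 MHz.
0.000311132 − 0.000275370 ≈ 3.5762 × 10^-5 MHz.

3.5762 × 10^-5 megahertz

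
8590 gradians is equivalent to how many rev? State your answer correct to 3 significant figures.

21.5 revolutions

1 grad = 0.00250000 revolutions.
Then 8590 × 0.00250000 ≈ 21.5 rev.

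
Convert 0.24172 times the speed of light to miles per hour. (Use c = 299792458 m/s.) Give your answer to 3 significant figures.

1.62 × 10^8 mph

1 c = 6.70617 × 10^8 mph.
Then 0.24172 × 6.70617 × 10^8 ≈ 1.62 × 10^8 mph.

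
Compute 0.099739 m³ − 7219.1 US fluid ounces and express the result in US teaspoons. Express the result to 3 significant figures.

0.099739 m³ = 20235.5 US tsp and 7219.1 US fl oz = 43314.6 US tsp.
20235.5 − 43314.6 ≈ -23100 US tsp.

-23100 US tsp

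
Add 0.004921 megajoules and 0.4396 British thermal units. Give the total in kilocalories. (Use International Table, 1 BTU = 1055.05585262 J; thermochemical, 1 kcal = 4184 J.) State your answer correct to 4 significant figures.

1.287 kcal

0.004921 MJ = 1.17615 kcal and 0.4396 BTU = 0.110851 kcal.
1.17615 + 0.110851 ≈ 1.287 kcal.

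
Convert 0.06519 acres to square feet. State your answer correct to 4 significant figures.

2840 ft²

1 acre = 43560.0 ft².
Thus 0.06519 × 43560.0 ≈ 2840 ft².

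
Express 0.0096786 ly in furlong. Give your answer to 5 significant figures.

4.5517e+11 furlong

1 light-year = 4.70290e+13 furlongs.
So 0.0096786 × 4.70290e+13 ≈ 4.5517e+11 furlong.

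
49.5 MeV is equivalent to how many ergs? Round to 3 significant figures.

7.93 × 10^-5 ergs

1 MeV = 1.60218 × 10^-6 erg.
49.5 × 1.60218 × 10^-6 ≈ 7.93 × 10^-5 erg.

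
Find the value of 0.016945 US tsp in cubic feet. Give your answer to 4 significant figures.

1 US teaspoon = 0.0001740632 cubic feet.
So 0.016945 × 0.0001740632 ≈ 2.950 × 10^-6 ft³.

2.950 × 10^-6 ft³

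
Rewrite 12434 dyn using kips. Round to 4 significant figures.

2.795e-5 kip

1 dyne = 2.24809e-9 kip.
So 12434 × 2.24809e-9 ≈ 2.795e-5 kip.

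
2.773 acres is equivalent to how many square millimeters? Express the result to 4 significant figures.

1 acre = 4.04686e+9 mm².
Then 2.773 × 4.04686e+9 ≈ 1.122e+10 mm².

1.122e+10 mm²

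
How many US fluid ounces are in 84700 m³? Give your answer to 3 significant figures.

1 cubic meter = 33814.0 US fluid ounces.
Then 84700 × 33814.0 ≈ 2.86e+9 US fl oz.

2.86e+9 US fluid ounces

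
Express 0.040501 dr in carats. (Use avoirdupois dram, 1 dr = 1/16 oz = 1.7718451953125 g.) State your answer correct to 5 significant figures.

0.35881 carats

1 dr = 8.85923 carats.
So 0.040501 × 8.85923 ≈ 0.35881 ct.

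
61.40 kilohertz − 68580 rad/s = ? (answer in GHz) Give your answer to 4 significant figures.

61.40 kHz = 6.14000 × 10^-5 GHz and 68580 rad/s = 1.09148 × 10^-5 GHz.
6.14000 × 10^-5 − 1.09148 × 10^-5 ≈ 5.049 × 10^-5 GHz.

5.049 × 10^-5 GHz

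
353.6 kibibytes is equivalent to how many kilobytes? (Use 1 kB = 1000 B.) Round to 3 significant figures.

1 kibibyte = 1.02400 kB.
Then 353.6 × 1.02400 ≈ 362 kB.

362 kB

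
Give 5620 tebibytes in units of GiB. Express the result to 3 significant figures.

1 tebibyte = 1024.00 GiB.
So 5620 × 1024.00 ≈ 5.75 × 10^6 GiB.

5.75 × 10^6 gibibytes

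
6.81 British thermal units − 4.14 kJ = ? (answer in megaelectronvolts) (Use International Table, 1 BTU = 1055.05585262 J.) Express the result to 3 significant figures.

6.81 BTU = 4.48448 × 10^16 MeV and 4.14 kJ = 2.58398 × 10^16 MeV.
4.48448 × 10^16 − 2.58398 × 10^16 ≈ 1.90 × 10^16 MeV.

1.90 × 10^16 megaelectronvolts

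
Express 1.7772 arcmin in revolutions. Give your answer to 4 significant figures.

1 arcminute = 4.62963 × 10^-5 revolutions.
Then 1.7772 × 4.62963 × 10^-5 ≈ 8.228 × 10^-5 rev.

8.228 × 10^-5 revolutions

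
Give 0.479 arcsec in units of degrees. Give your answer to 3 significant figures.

0.000133 degrees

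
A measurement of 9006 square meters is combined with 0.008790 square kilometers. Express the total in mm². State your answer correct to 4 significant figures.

1.780 × 10^10 square millimeters

9006 m² = 9.00600 × 10^9 mm² and 0.008790 km² = 8.79000 × 10^9 mm².
9.00600 × 10^9 + 8.79000 × 10^9 ≈ 1.780 × 10^10 mm².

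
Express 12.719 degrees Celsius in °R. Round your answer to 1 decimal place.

514.6 degrees Rankine

°R = (°C + 273.15) × 9/5.
Applying the formula gives 514.6 °R.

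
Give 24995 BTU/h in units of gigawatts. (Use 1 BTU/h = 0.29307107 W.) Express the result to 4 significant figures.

1 BTU per hour = 2.93071 × 10^-10 GW.
24995 × 2.93071 × 10^-10 ≈ 7.325 × 10^-6 GW.

7.325 × 10^-6 GW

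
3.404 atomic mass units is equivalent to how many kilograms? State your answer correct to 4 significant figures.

1 atomic mass unit = 1.66054e-27 kilograms.
Thus 3.404 × 1.66054e-27 ≈ 5.652e-27 kg.

5.652e-27 kg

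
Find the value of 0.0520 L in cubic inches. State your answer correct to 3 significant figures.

3.17 in³

1 L = 61.0237 cubic inches.
Then 0.0520 × 61.0237 ≈ 3.17 in³.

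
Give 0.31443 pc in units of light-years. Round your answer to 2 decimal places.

1.03 ly

1 parsec = 3.26156 ly.
Thus 0.31443 × 3.26156 ≈ 1.03 ly.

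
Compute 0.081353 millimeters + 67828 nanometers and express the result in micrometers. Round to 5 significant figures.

0.081353 mm = 81.3530 μm and 67828 nm = 67.8280 μm.
81.3530 + 67.8280 ≈ 149.18 μm.

149.18 micrometers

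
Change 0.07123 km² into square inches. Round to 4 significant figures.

1 km² = 1.55000e+9 in².
0.07123 × 1.55000e+9 ≈ 1.104e+8 in².

1.104e+8 in²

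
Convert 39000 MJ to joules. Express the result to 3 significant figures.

3.90 × 10^10 joules

1 megajoule = 1.00000 × 10^6 joules.
Thus 39000 × 1.00000 × 10^6 ≈ 3.90 × 10^10 J.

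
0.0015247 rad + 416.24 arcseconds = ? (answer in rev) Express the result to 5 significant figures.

0.0015247 rad = 0.000242664 rev and 416.24 arcsec = 0.000321173 rev.
0.000242664 + 0.000321173 ≈ 0.00056384 rev.

0.00056384 rev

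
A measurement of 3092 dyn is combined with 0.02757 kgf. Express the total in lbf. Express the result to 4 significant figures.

0.06773 lbf

3092 dyn = 0.00695109 lbf and 0.02757 kgf = 0.0607814 lbf.
0.00695109 + 0.0607814 ≈ 0.06773 lbf.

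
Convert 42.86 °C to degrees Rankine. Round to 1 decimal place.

°R = (°C + 273.15) × 9/5.
Applying the formula gives 568.8 °R.

568.8 degrees Rankine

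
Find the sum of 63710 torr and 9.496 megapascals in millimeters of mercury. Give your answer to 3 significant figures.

63710 torr = 63710.0 mmHg and 9.496 MPa = 71225.8 mmHg.
63710.0 + 71225.8 ≈ 135000 mmHg.

135000 mmHg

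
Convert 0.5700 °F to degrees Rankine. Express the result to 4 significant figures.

°R = °F + 459.67.
Applying the formula gives 460.2 °R.

460.2 °R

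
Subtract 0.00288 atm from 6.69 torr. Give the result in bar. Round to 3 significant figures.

6.69 torr = 0.00891927 bar and 0.00288 atm = 0.00291816 bar.
0.00891927 − 0.00291816 ≈ 0.00600 bar.

0.00600 bar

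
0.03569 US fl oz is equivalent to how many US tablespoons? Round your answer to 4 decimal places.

0.0714 US tablespoons

1 US fl oz = 2.00000 US tbsp.
0.03569 × 2.00000 ≈ 0.0714 US tbsp.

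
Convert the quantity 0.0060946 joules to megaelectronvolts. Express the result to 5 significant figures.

3.8040 × 10^10 MeV

1 J = 6.24151 × 10^12 MeV.
0.0060946 × 6.24151 × 10^12 ≈ 3.8040 × 10^10 MeV.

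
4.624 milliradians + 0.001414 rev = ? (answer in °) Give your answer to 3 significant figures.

4.624 mrad = 0.264936 ° and 0.001414 rev = 0.509040 °.
0.264936 + 0.509040 ≈ 0.774 °.

0.774 °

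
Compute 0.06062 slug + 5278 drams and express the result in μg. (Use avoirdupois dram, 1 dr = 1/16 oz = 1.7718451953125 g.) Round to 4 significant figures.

0.06062 slug = 8.84682e+8 μg and 5278 dr = 9.35180e+9 μg.
8.84682e+8 + 9.35180e+9 ≈ 1.024e+10 μg.

1.024e+10 micrograms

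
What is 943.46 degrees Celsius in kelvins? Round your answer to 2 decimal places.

1216.61 K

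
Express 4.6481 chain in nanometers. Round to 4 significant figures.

9.350e+10 nanometers

1 chain = 2.01168e+10 nanometers.
So 4.6481 × 2.01168e+10 ≈ 9.350e+10 nm.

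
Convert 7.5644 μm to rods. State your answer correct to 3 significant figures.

1.50 × 10^-6 rods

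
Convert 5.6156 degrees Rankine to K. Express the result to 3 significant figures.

3.12 K

°R = K × 9/5.
Applying the formula gives 3.12 K.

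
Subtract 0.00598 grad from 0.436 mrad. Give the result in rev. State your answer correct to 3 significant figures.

5.44e-5 revolutions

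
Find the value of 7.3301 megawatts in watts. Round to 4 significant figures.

1 MW = 1.00000 × 10^6 W.
So 7.3301 × 1.00000 × 10^6 ≈ 7.330 × 10^6 W.

7.330 × 10^6 W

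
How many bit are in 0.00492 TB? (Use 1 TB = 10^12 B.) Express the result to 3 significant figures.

3.94e+10 bit

1 terabyte = 8.00000e+12 bit.
Then 0.00492 × 8.00000e+12 ≈ 3.94e+10 bit.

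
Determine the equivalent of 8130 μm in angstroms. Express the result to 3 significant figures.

8.13 × 10^7 Å

1 μm = 10000.0 Å.
Then 8130 × 10000.0 ≈ 8.13 × 10^7 Å.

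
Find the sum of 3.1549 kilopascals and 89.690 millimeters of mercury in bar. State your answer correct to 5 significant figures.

0.15113 bar

3.1549 kPa = 0.0315490 bar and 89.690 mmHg = 0.119577 bar.
0.0315490 + 0.119577 ≈ 0.15113 bar.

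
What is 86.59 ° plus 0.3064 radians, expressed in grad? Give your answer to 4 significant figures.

115.7 grad

86.59 ° = 96.2111 grad and 0.3064 rad = 19.5060 grad.
96.2111 + 19.5060 ≈ 115.7 grad.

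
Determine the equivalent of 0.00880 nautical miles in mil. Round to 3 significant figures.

642000 mil

1 nmi = 7.29134e+7 mils.
0.00880 × 7.29134e+7 ≈ 642000 mil.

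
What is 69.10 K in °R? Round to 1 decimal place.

124.4 °R

°R = K × 9/5.
Applying the formula gives 124.4 °R.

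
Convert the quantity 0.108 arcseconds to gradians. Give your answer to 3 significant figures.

1 arcsecond = 0.000308642 gradians.
0.108 × 0.000308642 ≈ 3.33 × 10^-5 grad.

3.33 × 10^-5 grad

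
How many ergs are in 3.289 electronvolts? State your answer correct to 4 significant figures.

5.270e-12 ergs

1 electronvolt = 1.60218e-12 erg.
So 3.289 × 1.60218e-12 ≈ 5.270e-12 erg.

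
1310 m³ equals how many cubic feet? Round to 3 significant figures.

46300 ft³

1 cubic meter = 35.3147 ft³.
So 1310 × 35.3147 ≈ 46300 ft³.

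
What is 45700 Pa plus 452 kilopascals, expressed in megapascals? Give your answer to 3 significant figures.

0.498 MPa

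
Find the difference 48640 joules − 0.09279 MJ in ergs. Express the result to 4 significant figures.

48640 J = 4.86400e+11 erg and 0.09279 MJ = 9.27900e+11 erg.
4.86400e+11 − 9.27900e+11 ≈ -4.415e+11 erg.

-4.415e+11 erg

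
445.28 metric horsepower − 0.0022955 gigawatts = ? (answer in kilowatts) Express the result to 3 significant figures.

445.28 PS = 327.503 kW and 0.0022955 GW = 2295.50 kW.
327.503 − 2295.50 ≈ -1970 kW.

-1970 kW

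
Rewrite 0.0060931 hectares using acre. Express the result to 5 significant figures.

1 ha = 2.47105 acres.
Thus 0.0060931 × 2.47105 ≈ 0.015056 acre.

0.015056 acres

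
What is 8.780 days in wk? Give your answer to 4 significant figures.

1.254 weeks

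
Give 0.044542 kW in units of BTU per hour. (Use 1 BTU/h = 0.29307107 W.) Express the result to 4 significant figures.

152.0 BTU/h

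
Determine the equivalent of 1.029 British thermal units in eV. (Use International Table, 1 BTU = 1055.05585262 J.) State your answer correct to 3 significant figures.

1 British thermal unit = 6.58514 × 10^21 eV.
Then 1.029 × 6.58514 × 10^21 ≈ 6.78 × 10^21 eV.

6.78 × 10^21 eV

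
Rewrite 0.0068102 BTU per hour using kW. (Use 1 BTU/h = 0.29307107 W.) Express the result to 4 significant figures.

1.996 × 10^-6 kW

1 BTU/h = 0.000293071 kW.
0.0068102 × 0.000293071 ≈ 1.996 × 10^-6 kW.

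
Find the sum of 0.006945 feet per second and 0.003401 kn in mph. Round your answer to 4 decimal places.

0.0086 mph

0.006945 ft/s = 0.00473523 mph and 0.003401 kn = 0.00391380 mph.
0.00473523 + 0.00391380 ≈ 0.0086 mph.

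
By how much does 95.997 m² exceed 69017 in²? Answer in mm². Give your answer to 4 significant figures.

95.997 m² = 9.59970e+7 mm² and 69017 in² = 4.45270e+7 mm².
9.59970e+7 − 4.45270e+7 ≈ 5.147e+7 mm².

5.147e+7 mm²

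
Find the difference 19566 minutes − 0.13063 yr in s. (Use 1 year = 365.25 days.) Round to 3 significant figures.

-2.95 × 10^6 s

19566 min = 1.17396 × 10^6 s and 0.13063 yr = 4.12237 × 10^6 s.
1.17396 × 10^6 − 4.12237 × 10^6 ≈ -2.95 × 10^6 s.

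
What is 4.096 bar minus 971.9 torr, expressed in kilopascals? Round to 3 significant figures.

4.096 bar = 409.600 kPa and 971.9 torr = 129.576 kPa.
409.600 − 129.576 ≈ 280 kPa.

280 kPa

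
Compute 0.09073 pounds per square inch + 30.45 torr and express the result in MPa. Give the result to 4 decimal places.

0.09073 psi = 0.000625561 MPa and 30.45 torr = 0.00405967 MPa.
0.000625561 + 0.00405967 ≈ 0.0047 MPa.

0.0047 MPa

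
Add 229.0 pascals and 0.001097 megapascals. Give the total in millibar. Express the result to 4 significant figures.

13.26 millibar

229.0 Pa = 2.29000 mbar and 0.001097 MPa = 10.9700 mbar.
2.29000 + 10.9700 ≈ 13.26 mbar.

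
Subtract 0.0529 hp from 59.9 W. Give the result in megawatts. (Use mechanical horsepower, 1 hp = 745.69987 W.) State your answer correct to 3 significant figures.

2.05e-5 megawatts

59.9 W = 5.99000e-5 MW and 0.0529 hp = 3.94475e-5 MW.
5.99000e-5 − 3.94475e-5 ≈ 2.05e-5 MW.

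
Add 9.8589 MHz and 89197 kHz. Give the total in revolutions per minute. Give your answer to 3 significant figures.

9.8589 MHz = 5.91534 × 10^8 rpm and 89197 kHz = 5.35182 × 10^9 rpm.
5.91534 × 10^8 + 5.35182 × 10^9 ≈ 5.94 × 10^9 rpm.

5.94 × 10^9 rpm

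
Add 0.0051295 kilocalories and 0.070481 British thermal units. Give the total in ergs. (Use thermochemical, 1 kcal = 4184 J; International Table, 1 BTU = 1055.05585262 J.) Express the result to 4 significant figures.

9.582 × 10^8 erg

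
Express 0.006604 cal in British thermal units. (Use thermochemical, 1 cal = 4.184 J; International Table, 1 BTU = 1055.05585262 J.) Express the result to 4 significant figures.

2.619 × 10^-5 British thermal units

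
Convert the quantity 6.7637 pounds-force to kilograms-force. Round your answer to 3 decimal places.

3.068 kgf

1 pound-force = 0.453592 kilograms-force.
Then 6.7637 × 0.453592 ≈ 3.068 kgf.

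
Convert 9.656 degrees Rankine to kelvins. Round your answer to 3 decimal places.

°R = K × 9/5.
Applying the formula gives 5.364 K.

5.364 K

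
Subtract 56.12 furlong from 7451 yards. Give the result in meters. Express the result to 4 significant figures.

7451 yd = 6813.19 m and 56.12 furlong = 11289.5 m.
6813.19 − 11289.5 ≈ -4476 m.

-4476 meters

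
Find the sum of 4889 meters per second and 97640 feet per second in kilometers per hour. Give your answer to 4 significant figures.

4889 m/s = 17600.4 km/h and 97640 ft/s = 107138 km/h.
17600.4 + 107138 ≈ 124700 km/h.

124700 km/h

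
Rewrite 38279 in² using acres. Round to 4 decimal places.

1 in² = 1.59423 × 10^-7 acre.
So 38279 × 1.59423 × 10^-7 ≈ 0.0061 acre.

0.0061 acre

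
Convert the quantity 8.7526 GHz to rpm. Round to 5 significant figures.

1 GHz = 6.00000e+10 rpm.
So 8.7526 × 6.00000e+10 ≈ 5.2516e+11 rpm.

5.2516e+11 revolutions per minute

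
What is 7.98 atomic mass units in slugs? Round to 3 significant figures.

1 u = 1.13783 × 10^-28 slug.
So 7.98 × 1.13783 × 10^-28 ≈ 9.08 × 10^-28 slug.

9.08 × 10^-28 slugs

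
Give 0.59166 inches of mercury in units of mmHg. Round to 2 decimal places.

1 inch of mercury = 25.4000 mmHg.
0.59166 × 25.4000 ≈ 15.03 mmHg.

15.03 millimeters of mercury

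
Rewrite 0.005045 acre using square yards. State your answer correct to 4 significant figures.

1 acre = 4840.00 square yards.
So 0.005045 × 4840.00 ≈ 24.42 yd².

24.42 square yards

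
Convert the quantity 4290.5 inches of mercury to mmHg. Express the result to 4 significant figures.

109000 millimeters of mercury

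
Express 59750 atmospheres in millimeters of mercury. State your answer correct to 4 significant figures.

1 atm = 760.000 mmHg.
Thus 59750 × 760.000 ≈ 4.541e+7 mmHg.

4.541e+7 millimeters of mercury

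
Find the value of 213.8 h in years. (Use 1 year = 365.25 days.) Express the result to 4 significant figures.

0.02439 years

1 h = 0.000114077 years.
Thus 213.8 × 0.000114077 ≈ 0.02439 yr.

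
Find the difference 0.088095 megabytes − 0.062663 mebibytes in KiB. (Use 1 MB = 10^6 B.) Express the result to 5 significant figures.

21.863 KiB

0.088095 MB = 86.0303 KiB and 0.062663 MiB = 64.1669 KiB.
86.0303 − 64.1669 ≈ 21.863 KiB.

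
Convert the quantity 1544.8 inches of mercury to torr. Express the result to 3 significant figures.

39200 torr

1 inHg = 25.4000 torr.
So 1544.8 × 25.4000 ≈ 39200 torr.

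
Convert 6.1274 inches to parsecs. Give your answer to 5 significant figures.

5.0438 × 10^-18 pc

1 inch = 8.23158 × 10^-19 parsecs.
So 6.1274 × 8.23158 × 10^-19 ≈ 5.0438 × 10^-18 pc.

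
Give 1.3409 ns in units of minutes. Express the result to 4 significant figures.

1 nanosecond = 1.66667e-11 min.
Then 1.3409 × 1.66667e-11 ≈ 2.235e-11 min.

2.235e-11 min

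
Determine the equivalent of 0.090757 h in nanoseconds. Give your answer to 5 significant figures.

1 hour = 3.60000e+12 nanoseconds.
So 0.090757 × 3.60000e+12 ≈ 3.2673e+11 ns.

3.2673e+11 nanoseconds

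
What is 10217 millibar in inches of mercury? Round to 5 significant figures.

301.71 inches of mercury

1 millibar = 0.0295300 inHg.
Thus 10217 × 0.0295300 ≈ 301.71 inHg.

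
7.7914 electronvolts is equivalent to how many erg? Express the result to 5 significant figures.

1.2483 × 10^-11 ergs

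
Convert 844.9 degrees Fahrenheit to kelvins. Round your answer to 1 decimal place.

724.8 K

K = (°F + 459.67) × 5/9.
Applying the formula gives 724.8 K.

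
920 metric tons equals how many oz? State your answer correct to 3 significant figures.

3.25e+7 oz

1 metric ton = 35274.0 oz.
Thus 920 × 35274.0 ≈ 3.25e+7 oz.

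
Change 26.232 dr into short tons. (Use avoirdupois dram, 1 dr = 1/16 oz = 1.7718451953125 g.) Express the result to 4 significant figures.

5.123 × 10^-5 short tons

1 dr = 1.953125 × 10^-6 short tons.
26.232 × 1.953125 × 10^-6 ≈ 5.123 × 10^-5 short ton.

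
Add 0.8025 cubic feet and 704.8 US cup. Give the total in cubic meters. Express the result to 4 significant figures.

0.8025 ft³ = 0.0227243 m³ and 704.8 US cup = 0.166747 m³.
0.0227243 + 0.166747 ≈ 0.1895 m³.

0.1895 m³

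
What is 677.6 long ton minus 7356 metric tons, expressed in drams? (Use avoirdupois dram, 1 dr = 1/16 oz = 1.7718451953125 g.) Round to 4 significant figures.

677.6 long ton = 3.88563 × 10^8 dr and 7356 t = 4.15160 × 10^9 dr.
3.88563 × 10^8 − 4.15160 × 10^9 ≈ -3.763 × 10^9 dr.

-3.763 × 10^9 dr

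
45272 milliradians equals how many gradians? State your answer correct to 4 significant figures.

2882 grad

1 milliradian = 0.0636620 grad.
45272 × 0.0636620 ≈ 2882 grad.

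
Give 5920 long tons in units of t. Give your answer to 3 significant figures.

6010 t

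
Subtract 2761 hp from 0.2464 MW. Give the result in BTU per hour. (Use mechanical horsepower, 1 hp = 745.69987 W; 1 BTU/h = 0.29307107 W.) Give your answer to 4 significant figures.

-6.184 × 10^6 BTU per hour

0.2464 MW = 840752 BTU/h and 2761 hp = 7.02518 × 10^6 BTU/h.
840752 − 7.02518 × 10^6 ≈ -6.184 × 10^6 BTU/h.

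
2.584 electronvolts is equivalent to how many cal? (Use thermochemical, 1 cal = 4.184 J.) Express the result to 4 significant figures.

1 electronvolt = 3.82929e-20 calories.
Then 2.584 × 3.82929e-20 ≈ 9.895e-20 cal.

9.895e-20 calories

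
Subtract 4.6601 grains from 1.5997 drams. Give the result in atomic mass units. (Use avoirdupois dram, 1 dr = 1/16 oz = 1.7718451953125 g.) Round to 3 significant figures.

1.5997 dr = 1.70693 × 10^24 u and 4.6601 gr = 1.81850 × 10^23 u.
1.70693 × 10^24 − 1.81850 × 10^23 ≈ 1.53 × 10^24 u.

1.53 × 10^24 atomic mass units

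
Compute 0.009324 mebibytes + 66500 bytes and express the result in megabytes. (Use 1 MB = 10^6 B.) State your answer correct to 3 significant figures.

0.0763 megabytes

0.009324 MiB = 0.00977692 MB and 66500 B = 0.0665000 MB.
0.00977692 + 0.0665000 ≈ 0.0763 MB.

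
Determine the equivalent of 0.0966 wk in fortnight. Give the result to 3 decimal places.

1 wk = 0.500000 fortnight.
0.0966 × 0.500000 ≈ 0.048 fortnight.

0.048 fortnight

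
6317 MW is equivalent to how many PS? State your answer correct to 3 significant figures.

8.59e+6 PS

1 megawatt = 1359.62 PS.
So 6317 × 1359.62 ≈ 8.59e+6 PS.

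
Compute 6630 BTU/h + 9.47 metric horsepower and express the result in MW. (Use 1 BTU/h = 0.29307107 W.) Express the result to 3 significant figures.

6630 BTU/h = 0.00194306 MW and 9.47 PS = 0.00696517 MW.
0.00194306 + 0.00696517 ≈ 0.00891 MW.

0.00891 MW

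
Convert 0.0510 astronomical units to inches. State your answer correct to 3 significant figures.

3.00e+11 in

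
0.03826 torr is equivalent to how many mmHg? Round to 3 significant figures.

0.0383 mmHg

1 torr = 1.00000 mmHg.
Thus 0.03826 × 1.00000 ≈ 0.0383 mmHg.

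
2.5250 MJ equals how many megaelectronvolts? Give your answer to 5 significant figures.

1 megajoule = 6.24151 × 10^18 MeV.
Thus 2.5250 × 6.24151 × 10^18 ≈ 1.5760 × 10^19 MeV.

1.5760 × 10^19 MeV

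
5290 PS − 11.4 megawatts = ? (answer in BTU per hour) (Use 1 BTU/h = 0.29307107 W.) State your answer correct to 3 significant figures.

-2.56e+7 BTU/h

5290 PS = 1.32759e+7 BTU/h and 11.4 MW = 3.88984e+7 BTU/h.
1.32759e+7 − 3.88984e+7 ≈ -2.56e+7 BTU/h.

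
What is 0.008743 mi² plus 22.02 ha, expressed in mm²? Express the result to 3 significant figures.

0.008743 mi² = 2.26443 × 10^10 mm² and 22.02 ha = 2.20200 × 10^11 mm².
2.26443 × 10^10 + 2.20200 × 10^11 ≈ 2.43 × 10^11 mm².

2.43 × 10^11 square millimeters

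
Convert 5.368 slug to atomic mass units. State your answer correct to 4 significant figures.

4.718 × 10^28 atomic mass units

1 slug = 8.78865 × 10^27 u.
Then 5.368 × 8.78865 × 10^27 ≈ 4.718 × 10^28 u.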